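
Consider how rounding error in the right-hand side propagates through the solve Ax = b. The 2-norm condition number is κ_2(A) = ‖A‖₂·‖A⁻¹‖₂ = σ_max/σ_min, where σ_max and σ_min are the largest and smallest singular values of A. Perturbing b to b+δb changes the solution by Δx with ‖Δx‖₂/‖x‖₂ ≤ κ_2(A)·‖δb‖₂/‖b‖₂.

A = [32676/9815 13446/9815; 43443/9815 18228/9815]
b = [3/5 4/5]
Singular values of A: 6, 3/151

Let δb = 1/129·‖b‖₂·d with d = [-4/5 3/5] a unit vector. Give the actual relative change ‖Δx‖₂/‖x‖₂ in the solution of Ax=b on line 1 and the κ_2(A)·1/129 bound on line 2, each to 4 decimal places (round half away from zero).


from the listed singular values, σ₁ = 6, σ_n = 3/151
condition number: 6 ÷ (3/151) = 302.0000
worst-case relative error ≤ 302.0000 × 1/129 = 2.3411
solve Ax = b  →  x = [0.1538 0.0641]
‖b‖₂ = 1.0000 and ‖x‖₂ = 0.1667
δb = ε·‖b‖·d = [-0.0062 0.0047]; solving A·Δx = δb gives ‖Δx‖ = 0.3902
realised ‖Δx‖/‖x‖ = 2.3411
so the bound is sharp here: realised error equals the bound

2.3411
2.3411


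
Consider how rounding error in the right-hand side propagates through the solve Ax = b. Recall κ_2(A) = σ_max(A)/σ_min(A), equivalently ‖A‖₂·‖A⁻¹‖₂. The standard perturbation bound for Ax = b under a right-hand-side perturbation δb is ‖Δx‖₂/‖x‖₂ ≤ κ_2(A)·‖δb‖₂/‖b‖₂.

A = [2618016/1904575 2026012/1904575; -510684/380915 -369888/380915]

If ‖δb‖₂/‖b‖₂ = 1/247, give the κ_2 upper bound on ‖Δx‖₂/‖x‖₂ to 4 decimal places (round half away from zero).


form AᵀA = [15902451216/4313205625 11922150912/4313205625; 11922150912/4313205625 8947863184/4313205625] with trace 994012576/172528225 and determinant 57600/6901129
char-poly roots: 144/25 and 10000/6901129
σ_max=√(144/25)=(12/5), σ_min=√(10000/6901129)=(100/2627) → κ = 63.0480
κ_2(A)·‖δb‖/‖b‖ = 0.2553

0.2553


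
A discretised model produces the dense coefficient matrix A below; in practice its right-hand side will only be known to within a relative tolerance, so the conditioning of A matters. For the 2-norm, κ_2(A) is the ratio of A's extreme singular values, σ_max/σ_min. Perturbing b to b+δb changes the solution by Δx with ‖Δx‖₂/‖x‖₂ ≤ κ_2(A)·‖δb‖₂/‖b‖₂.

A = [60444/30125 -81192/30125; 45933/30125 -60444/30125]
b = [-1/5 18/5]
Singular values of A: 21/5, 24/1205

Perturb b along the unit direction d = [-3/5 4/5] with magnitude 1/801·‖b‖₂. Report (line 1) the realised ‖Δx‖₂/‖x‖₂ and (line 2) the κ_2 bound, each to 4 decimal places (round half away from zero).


0.0015
0.2633

σ_max = 21/5, σ_min = 24/1205
κ_2(A) = (21/5) / (24/1205) = 210.8750
bound on ‖Δx‖/‖x‖: κ·ε = 210.8750·1/801 = 0.2633
solve Ax = b  →  x = [120.7857 89.9940]
‖b‖ = 3.6056, ‖x‖ = 150.6258
Δx = A⁻¹·δb where δb = 1/801·3.6056·d; ‖Δx‖ = 0.2260
relative error = 0.0015
tightness: 0.0015 against a bound of 0.2633 (unrounded ratio ≈ 0.0057)


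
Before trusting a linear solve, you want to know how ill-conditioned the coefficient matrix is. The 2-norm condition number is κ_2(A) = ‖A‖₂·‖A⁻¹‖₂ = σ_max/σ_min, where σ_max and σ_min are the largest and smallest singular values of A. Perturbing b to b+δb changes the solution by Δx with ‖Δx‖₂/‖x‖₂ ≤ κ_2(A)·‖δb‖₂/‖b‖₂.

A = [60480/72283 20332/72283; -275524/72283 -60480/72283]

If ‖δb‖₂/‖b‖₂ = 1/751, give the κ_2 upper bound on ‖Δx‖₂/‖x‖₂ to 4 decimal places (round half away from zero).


form AᵀA = [47335696/3108169 10644480/3108169; 10644480/3108169 2421904/3108169] with trace 29600/1849 and determinant 256/1849
solving λ² − 29600/1849·λ + 256/1849 = 0 gives λ = 16, 16/1849
κ_2(A) = √(λ_max/λ_min) = √(16 / (16/1849)) = 43.0000
worst-case relative error ≤ 43.0000 × 1/751 = 0.0573

0.0573


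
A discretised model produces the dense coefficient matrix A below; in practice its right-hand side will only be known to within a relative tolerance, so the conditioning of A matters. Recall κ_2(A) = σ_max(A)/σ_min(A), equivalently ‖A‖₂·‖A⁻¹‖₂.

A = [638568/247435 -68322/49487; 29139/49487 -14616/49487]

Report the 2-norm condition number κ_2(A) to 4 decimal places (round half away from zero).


M = AᵀA = [15011937/2142425 -1601208/428485; -1601208/428485 170820/85697]. tr(M)=1134261/126025, det(M)=324/126025
char-poly roots: 9 and 36/126025
σ_max=√9=3, σ_min=√(36/126025)=(6/355) → κ = 177.5000

177.5000


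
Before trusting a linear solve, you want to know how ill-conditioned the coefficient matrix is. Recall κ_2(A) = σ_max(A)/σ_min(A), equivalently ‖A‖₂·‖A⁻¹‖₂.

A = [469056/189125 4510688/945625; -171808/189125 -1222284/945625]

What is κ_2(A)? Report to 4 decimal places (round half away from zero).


AᵀA = [399250432/57229225 3721221504/286146125; 3721221504/286146125 34944455056/1430730625]; tr = 155452304/4950625, det = 157351936/123765625
solving λ² − 155452304/4950625·λ + 157351936/123765625 = 0 gives λ = 784/25, 200704/4950625
κ_2(A) = √(λ_max/λ_min) = √((784/25) / (200704/4950625)) = 27.8125

27.8125


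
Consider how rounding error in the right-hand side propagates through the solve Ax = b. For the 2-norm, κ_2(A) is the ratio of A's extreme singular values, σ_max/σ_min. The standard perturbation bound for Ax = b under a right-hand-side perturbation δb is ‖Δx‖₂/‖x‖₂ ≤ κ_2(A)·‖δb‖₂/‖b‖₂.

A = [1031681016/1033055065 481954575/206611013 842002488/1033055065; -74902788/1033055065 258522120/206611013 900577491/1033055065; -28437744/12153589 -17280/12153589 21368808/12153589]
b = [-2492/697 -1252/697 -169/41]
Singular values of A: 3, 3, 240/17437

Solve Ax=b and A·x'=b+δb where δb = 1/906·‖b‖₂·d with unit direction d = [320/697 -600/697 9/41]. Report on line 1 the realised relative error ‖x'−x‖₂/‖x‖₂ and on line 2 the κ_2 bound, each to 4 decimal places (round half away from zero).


0.0063
0.2406

σ_max = 3, σ_min = 240/17437
κ_2(A) = 3 / (240/17437) = 217.9625
bound on ‖Δx‖/‖x‖: κ·ε = 217.9625·1/906 = 0.2406
solve Ax = b  →  x = [-37.7738 33.0137 -52.5873]
‖b‖ = 5.7446, ‖x‖ = 72.6786
Δx = A⁻¹·δb where δb = 1/906·5.7446·d; ‖Δx‖ = 0.4607
realised ‖Δx‖/‖x‖ = 0.0063
tightness: 0.0063 against a bound of 0.2406 (unrounded ratio ≈ 0.0263)


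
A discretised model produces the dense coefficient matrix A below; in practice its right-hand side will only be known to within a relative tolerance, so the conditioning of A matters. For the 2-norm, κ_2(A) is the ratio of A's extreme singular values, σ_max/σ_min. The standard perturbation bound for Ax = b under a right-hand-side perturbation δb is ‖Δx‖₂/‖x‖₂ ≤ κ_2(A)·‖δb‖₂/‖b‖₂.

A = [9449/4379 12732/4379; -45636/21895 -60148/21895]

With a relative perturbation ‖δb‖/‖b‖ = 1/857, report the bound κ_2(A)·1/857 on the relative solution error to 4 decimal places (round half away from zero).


AᵀA = [5130481/570025 6840108/570025; 6840108/570025 9120544/570025]; tr = 570041/22801, det = 400/22801
solving λ² − 570041/22801·λ + 400/22801 = 0 gives λ = 25, 16/22801
κ_2(A) = √(λ_max/λ_min) = √(25 / (16/22801)) = 188.7500
perturbation bound = 188.7500·1/857 = 0.2202

0.2202


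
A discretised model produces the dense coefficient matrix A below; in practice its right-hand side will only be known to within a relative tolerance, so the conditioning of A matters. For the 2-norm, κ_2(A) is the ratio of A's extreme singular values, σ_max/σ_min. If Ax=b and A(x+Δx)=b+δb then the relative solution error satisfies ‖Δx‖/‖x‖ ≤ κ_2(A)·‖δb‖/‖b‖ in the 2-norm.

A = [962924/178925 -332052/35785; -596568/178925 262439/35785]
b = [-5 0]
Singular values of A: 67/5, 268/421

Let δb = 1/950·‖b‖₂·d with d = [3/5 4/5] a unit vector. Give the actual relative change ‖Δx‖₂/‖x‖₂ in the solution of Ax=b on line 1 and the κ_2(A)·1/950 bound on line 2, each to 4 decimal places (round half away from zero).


largest singular value 67/5, smallest 268/421
κ_2(A) = (67/5) / (268/421) = 21.0500
bound on ‖Δx‖/‖x‖: κ·ε = 21.0500·1/950 = 0.0222
solve Ax = b  →  x = [-4.2987 -1.9543]
‖b‖₂ = 5.0000 and ‖x‖₂ = 4.7221
re-solving with b+δb shifts x by Δx of norm 0.0083
realised ‖Δx‖/‖x‖ = 0.0018
tightness: 0.0018 against a bound of 0.0222 (unrounded ratio ≈ 0.0790)

0.0018
0.0222


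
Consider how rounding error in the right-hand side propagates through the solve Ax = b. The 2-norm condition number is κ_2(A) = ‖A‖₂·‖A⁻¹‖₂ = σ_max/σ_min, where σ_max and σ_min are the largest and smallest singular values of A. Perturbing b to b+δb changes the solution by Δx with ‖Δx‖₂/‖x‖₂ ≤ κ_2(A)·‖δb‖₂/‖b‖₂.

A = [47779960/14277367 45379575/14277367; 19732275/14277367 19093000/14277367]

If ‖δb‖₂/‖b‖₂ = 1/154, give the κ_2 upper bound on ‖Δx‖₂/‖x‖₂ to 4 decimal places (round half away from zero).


1.9673

M = AᵀA = [15812350617025/1206172831081 15059068668000/1206172831081; 15059068668000/1206172831081 14342298675625/1206172831081]. tr(M)=35855706650/1434212641, det(M)=9765625/1434212641
solving λ² − 35855706650/1434212641·λ + 9765625/1434212641 = 0 gives λ = 25, 390625/1434212641
σ_max=√25=5, σ_min=√(390625/1434212641)=(625/37871) → κ = 302.9680
worst-case relative error ≤ 302.9680 × 1/154 = 1.9673


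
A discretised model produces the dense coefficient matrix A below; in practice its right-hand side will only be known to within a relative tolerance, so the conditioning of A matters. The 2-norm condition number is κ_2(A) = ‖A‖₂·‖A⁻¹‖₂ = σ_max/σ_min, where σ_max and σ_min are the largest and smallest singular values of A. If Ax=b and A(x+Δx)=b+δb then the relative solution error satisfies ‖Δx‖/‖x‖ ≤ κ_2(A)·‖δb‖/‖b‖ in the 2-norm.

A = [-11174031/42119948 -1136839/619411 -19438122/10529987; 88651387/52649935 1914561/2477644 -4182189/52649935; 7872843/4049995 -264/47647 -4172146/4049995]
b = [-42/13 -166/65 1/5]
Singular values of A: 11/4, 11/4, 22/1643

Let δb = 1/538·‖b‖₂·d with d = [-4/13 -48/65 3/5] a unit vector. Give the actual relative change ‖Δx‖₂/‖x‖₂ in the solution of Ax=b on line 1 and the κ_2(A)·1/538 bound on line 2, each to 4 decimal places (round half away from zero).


0.0026
0.3817

σ_max = 11/4, σ_min = 22/1643
κ_2(A) = (11/4) / (22/1643) = 205.3750
bound on ‖Δx‖/‖x‖: κ·ε = 205.3750·1/538 = 0.3817
solve Ax = b  →  x = [75.9425 -153.9875 143.9376]
2-norm of b is 4.1231; of x, 224.0478
with δb = [-0.0024 -0.0057 0.0046], A·Δx = δb → ‖Δx‖ = 0.5723
relative error = 0.0026
realised/bound (from unrounded values) ≈ 0.0067


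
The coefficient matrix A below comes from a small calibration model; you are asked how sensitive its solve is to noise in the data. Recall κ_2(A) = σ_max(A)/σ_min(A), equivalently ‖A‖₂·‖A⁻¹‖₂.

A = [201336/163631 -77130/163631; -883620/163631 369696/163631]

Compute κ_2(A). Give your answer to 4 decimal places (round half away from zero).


form AᵀA = [488590416/15928081 -203569200/15928081; -203569200/15928081 84844836/15928081] with trace 3393108/94249 and determinant 5184/94249
char-poly roots: 36 and 144/94249
κ_2(A) = √(λ_max/λ_min) = √(36 / (144/94249)) = 153.5000

153.5000


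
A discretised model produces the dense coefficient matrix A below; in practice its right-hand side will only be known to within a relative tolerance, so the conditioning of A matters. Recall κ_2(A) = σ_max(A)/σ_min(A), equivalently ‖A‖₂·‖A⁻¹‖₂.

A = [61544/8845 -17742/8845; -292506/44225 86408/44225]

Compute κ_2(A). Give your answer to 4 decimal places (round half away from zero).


305.0000

form AᵀA = [214329796/2325625 -62512128/2325625; -62512128/2325625 18235204/2325625] with trace 372104/3721 and determinant 400/3721
char-poly roots: 100 and 4/3721
so κ_2 = √(100 / (4/3721)) = 305.0000


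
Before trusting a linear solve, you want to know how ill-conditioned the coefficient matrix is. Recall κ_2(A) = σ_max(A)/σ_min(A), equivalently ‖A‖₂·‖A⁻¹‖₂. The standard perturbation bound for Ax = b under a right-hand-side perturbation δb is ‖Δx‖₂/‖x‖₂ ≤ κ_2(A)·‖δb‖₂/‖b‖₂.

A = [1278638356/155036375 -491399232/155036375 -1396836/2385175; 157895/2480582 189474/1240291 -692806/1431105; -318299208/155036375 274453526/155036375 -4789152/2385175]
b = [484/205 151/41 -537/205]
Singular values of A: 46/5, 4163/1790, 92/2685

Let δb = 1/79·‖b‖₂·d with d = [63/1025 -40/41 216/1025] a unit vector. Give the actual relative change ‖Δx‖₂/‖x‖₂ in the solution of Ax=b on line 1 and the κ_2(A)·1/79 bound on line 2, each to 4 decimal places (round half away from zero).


from the listed singular values, σ₁ = 46/5, σ_n = 92/2685
κ_2(A) = (46/5) / (92/2685) = 268.5000
κ_2(A)·‖δb‖/‖b‖ = 3.3987
solve Ax = b  →  x = [-41.2084 -99.7481 -44.5028]
‖b‖ = 5.0990, ‖x‖ = 116.7404
δb = ε·‖b‖·d = [0.0040 -0.0630 0.0136]; solving A·Δx = δb gives ‖Δx‖ = 1.8837
dividing the unrounded norms, ‖Δx‖/‖x‖ = 0.0161
tightness: 0.0161 against a bound of 3.3987 (unrounded ratio ≈ 0.0047)

0.0161
3.3987


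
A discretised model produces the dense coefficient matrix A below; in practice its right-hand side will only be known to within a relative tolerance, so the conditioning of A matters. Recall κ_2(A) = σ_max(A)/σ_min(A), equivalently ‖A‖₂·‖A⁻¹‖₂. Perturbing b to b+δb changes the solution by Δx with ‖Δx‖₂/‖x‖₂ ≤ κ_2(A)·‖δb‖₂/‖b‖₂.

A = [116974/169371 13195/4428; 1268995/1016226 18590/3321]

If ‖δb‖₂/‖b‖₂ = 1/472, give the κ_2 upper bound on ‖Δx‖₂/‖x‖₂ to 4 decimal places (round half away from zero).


0.6178

form AᵀA = [7276585849/3573409284 1796249455/198522738; 1796249455/198522738 7096381825/176464656] with trace 359258341/8503056 and determinant 714025/34012224
λ_max, λ_min = (359258341/8503056 ± √129060484183511881/72301961339136)/2 = 169/4, 4225/8503056
κ_2(A) = √(λ_max/λ_min) = √((169/4) / (4225/8503056)) = 291.6000
worst-case relative error ≤ 291.6000 × 1/472 = 0.6178


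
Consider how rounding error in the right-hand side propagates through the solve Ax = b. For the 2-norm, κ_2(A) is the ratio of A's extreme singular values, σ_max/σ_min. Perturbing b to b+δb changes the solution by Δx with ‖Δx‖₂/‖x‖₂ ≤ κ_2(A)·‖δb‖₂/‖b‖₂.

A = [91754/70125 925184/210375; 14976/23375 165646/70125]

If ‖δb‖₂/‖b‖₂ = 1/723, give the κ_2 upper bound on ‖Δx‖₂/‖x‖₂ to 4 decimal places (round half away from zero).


0.1369

M = AᵀA = [1444612/680625 14839552/2041875; 14839552/2041875 152652292/6125625]. tr(M)=6626152/245025, det(M)=456976/6125625
char-poly roots: 676/25 and 676/245025
σ_max=√(676/25)=(26/5), σ_min=√(676/245025)=(26/495) → κ = 99.0000
perturbation bound = 99.0000·1/723 = 0.1369


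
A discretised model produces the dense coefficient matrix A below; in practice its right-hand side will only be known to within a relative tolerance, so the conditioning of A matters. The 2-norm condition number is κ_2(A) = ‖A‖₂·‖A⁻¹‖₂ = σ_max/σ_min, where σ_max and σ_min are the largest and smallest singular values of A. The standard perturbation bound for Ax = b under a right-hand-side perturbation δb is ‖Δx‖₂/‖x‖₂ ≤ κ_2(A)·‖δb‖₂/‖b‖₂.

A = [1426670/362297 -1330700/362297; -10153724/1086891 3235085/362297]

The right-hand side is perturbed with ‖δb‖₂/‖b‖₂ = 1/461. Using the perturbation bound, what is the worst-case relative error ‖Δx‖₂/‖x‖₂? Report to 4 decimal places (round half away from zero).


0.5003

form AᵀA = [718441400404/6990130449 -228068458660/2330043483; -228068458660/2330043483 72405547025/776681161] with trace 1629121669/8311689 and determinant 6002500/8311689
eigenvalues of AᵀA: λ = (tr ± √(tr²−4·det))/2 = 196, 30625/8311689
σ_max=√196=14, σ_min=√(30625/8311689)=(175/2883) → κ = 230.6400
bound on ‖Δx‖/‖x‖: κ·ε = 230.6400·1/461 = 0.5003


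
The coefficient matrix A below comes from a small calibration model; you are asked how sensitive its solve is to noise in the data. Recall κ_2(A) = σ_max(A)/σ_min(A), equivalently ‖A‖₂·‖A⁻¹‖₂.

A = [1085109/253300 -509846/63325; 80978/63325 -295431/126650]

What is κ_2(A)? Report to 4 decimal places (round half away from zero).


M = AᵀA = [2051808841/102657424 -480868245/12832178; -480868245/12832178 1803282001/25664356]. tr(M)=32058605/355216, det(M)=130321/1420864
solving λ² − 32058605/355216·λ + 130321/1420864 = 0 gives λ = 361/4, 361/355216
so κ_2 = √((361/4) / (361/355216)) = 298.0000

298.0000


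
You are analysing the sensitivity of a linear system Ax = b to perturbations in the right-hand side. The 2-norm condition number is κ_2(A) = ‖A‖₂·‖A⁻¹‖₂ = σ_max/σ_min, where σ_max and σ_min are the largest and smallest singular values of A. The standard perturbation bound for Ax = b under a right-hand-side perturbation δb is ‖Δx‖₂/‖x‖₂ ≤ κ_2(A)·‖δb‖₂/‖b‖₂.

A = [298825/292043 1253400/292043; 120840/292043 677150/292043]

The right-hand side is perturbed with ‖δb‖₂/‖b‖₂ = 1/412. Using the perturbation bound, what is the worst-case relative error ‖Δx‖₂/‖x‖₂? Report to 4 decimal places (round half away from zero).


AᵀA = [359511025/295118041 1579149000/295118041; 1579149000/295118041 7022642500/295118041]; tr = 4391525/175561, det = 62500/175561
solving λ² − 4391525/175561·λ + 62500/175561 = 0 gives λ = 25, 2500/175561
κ_2(A) = √(λ_max/λ_min) = √(25 / (2500/175561)) = 41.9000
perturbation bound = 41.9000·1/412 = 0.1017

0.1017


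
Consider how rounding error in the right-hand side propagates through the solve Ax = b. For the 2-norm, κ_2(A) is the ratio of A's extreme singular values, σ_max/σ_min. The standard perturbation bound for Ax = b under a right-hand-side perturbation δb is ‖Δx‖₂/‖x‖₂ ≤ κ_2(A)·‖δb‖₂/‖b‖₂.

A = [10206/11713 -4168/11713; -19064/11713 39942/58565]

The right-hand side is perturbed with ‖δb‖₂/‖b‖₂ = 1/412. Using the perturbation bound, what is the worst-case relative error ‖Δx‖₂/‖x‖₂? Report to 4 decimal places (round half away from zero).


M = AᵀA = [1617988/474721 -3370752/2373605; -3370752/2373605 7023076/11868025]. tr(M)=280904/70225, det(M)=16/70225
λ_max, λ_min = (280904/70225 ± √78902562816/4931550625)/2 = 4, 4/70225
so κ_2 = √(4 / (4/70225)) = 265.0000
bound on ‖Δx‖/‖x‖: κ·ε = 265.0000·1/412 = 0.6432

0.6432


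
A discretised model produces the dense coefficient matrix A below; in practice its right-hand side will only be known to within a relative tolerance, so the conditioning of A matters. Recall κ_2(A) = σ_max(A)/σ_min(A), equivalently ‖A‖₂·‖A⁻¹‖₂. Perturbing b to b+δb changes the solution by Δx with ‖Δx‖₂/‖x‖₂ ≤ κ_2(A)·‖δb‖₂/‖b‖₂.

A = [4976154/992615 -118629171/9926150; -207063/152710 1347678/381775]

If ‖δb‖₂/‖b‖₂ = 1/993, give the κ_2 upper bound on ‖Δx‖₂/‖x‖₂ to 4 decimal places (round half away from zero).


form AᵀA = [4251772962225/157645526116 -2549908767960/39411381529; -2549908767960/39411381529 24481049188041/157645526116] with trace 85008349557/466406882 and determinant 8303765625/3731255056
solving λ² − 85008349557/466406882·λ + 8303765625/3731255056 = 0 gives λ = 729/4, 11390625/932813764
σ_max=√(729/4)=(27/2), σ_min=√(11390625/932813764)=(3375/30542) → κ = 122.1680
worst-case relative error ≤ 122.1680 × 1/993 = 0.1230

0.1230


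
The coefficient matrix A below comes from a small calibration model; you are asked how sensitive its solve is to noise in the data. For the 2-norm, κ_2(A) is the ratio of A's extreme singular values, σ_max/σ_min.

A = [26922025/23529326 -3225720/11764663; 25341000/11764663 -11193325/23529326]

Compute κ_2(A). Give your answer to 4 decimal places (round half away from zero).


135.0320

form AᵀA = [11396057280625/1915671910084 -640991286000/478917977521; -640991286000/478917977521 577548798025/1915671910084] with trace 3561453325/569801282 and determinant 9765625/4558410256
eigenvalues of AᵀA: λ = (tr ± √(tr²−4·det))/2 = 25/4, 390625/1139602564
κ_2(A) = √(λ_max/λ_min) = √((25/4) / (390625/1139602564)) = 135.0320


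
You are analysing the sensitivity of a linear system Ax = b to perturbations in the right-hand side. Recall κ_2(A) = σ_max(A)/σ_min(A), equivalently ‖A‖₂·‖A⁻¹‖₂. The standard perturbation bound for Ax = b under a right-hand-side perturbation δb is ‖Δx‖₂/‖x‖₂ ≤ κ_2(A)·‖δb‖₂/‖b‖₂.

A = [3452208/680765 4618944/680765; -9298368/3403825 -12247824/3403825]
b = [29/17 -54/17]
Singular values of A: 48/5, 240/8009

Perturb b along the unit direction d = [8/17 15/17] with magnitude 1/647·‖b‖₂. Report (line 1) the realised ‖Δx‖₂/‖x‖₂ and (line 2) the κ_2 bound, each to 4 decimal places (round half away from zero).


0.0028
0.4951

from the listed singular values, σ₁ = 48/5, σ_n = 240/8009
κ_2(A) = (48/5) / (240/8009) = 320.3600
perturbation bound = 320.3600·1/647 = 0.4951
solve Ax = b  →  x = [53.5808 -39.7950]
‖b‖₂ = 3.6056 and ‖x‖₂ = 66.7424
with δb = [0.0026 0.0049], A·Δx = δb → ‖Δx‖ = 0.1860
dividing the unrounded norms, ‖Δx‖/‖x‖ = 0.0028
realised/bound (from unrounded values) ≈ 0.0056


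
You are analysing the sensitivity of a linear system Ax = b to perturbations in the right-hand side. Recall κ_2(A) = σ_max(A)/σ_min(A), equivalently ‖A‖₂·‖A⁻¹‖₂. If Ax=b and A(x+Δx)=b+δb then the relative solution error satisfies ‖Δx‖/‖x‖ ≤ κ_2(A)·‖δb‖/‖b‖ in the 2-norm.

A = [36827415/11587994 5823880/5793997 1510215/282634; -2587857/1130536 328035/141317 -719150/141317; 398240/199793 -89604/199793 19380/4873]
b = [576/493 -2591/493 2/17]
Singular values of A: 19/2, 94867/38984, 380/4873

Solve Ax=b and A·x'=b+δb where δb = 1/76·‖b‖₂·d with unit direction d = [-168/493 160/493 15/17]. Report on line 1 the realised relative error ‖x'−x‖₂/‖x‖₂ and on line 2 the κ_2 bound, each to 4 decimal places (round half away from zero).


largest singular value 19/2, smallest 380/4873
condition number: (19/2) ÷ (380/4873) = 121.8250
perturbation bound = 121.8250·1/76 = 1.6030
solve Ax = b  →  x = [22.0008 -6.2138 -11.6978]
‖b‖ = 5.3852, ‖x‖ = 25.6804
δb = ε·‖b‖·d = [-0.0241 0.0230 0.0625]; solving A·Δx = δb gives ‖Δx‖ = 0.9087
dividing the unrounded norms, ‖Δx‖/‖x‖ = 0.0354
so the bound overstates the realised error by a factor of ≈ 45.3030 (computed from the unrounded values)

0.0354
1.6030


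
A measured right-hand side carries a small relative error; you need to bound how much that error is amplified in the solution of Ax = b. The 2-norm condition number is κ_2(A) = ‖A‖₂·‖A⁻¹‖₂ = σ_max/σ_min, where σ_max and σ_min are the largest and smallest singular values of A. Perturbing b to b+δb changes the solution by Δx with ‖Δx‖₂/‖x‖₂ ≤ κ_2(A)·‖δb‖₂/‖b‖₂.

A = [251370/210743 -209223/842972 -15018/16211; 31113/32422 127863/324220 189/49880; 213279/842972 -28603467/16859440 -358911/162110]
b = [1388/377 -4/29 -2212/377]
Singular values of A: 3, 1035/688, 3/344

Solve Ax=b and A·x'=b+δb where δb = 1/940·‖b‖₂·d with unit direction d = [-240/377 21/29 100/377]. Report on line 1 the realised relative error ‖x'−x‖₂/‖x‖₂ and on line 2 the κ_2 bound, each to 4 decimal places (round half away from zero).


σ_max = 3, σ_min = 3/344
condition number: 3 ÷ (3/344) = 344.0000
bound on ‖Δx‖/‖x‖: κ·ε = 344.0000·1/940 = 0.3660
solve Ax = b  →  x = [-138.9815 340.4688 -274.1333]
‖b‖ = 6.9282, ‖x‖ = 458.6763
δb = ε·‖b‖·d = [-0.0047 0.0053 0.0020]; solving A·Δx = δb gives ‖Δx‖ = 0.8451
relative error = 0.0018
so the bound overstates the realised error by a factor of ≈ 198.6127 (computed from the unrounded values)

0.0018
0.3660


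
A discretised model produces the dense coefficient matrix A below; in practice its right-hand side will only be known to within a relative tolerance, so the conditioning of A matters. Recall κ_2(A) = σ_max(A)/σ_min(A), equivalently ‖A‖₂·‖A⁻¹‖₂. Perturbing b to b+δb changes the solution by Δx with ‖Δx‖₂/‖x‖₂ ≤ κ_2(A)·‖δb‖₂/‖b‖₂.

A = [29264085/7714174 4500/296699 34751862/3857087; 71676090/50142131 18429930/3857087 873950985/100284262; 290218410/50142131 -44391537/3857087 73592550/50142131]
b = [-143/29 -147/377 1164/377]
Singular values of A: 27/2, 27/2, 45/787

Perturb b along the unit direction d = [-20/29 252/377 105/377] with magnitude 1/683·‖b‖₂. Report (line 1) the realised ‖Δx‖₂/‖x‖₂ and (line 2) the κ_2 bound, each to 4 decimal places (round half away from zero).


largest singular value 27/2, smallest 45/787
κ = σ_max/σ_min = (27/2)/(45/787) = 236.1000
perturbation bound = 236.1000·1/683 = 0.3457
solve Ax = b  →  x = [-59.6137 -27.1111 24.5983]
‖b‖ = 5.8310, ‖x‖ = 69.9563
Δx = A⁻¹·δb where δb = 1/683·5.8310·d; ‖Δx‖ = 0.1493
realised ‖Δx‖/‖x‖ = 0.0021
so the bound overstates the realised error by a factor of ≈ 161.9649 (computed from the unrounded values)

0.0021
0.3457


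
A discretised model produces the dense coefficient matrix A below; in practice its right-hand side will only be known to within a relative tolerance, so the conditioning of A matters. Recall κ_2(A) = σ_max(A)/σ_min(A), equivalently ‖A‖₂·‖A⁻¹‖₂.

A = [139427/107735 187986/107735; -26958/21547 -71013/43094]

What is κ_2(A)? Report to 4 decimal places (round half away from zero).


178.3200

M = AᵀA = [44718469/13801225 59619417/13801225; 59619417/13801225 317985849/55204900]. tr(M)=19874389/2208196, det(M)=5625/2208196
eigenvalues of AᵀA: λ = (tr ± √(tr²−4·det))/2 = 9, 625/2208196
κ_2(A) = √(λ_max/λ_min) = √(9 / (625/2208196)) = 178.3200


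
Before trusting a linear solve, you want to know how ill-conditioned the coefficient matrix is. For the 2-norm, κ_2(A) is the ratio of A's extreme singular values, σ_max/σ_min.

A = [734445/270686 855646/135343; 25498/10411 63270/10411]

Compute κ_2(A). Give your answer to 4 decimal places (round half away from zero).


89.7500

M = AᵀA = [1163982769/87123556 697803975/21780889; 697803975/21780889 1674973576/21780889]. tr(M)=46531817/515524, det(M)=130321/128881
λ_max, λ_min = (46531817/515524 ± √2164135055670225/265764994576)/2 = 361/4, 1444/128881
κ = σ_max/σ_min = (19/2)/(38/359) = 89.7500


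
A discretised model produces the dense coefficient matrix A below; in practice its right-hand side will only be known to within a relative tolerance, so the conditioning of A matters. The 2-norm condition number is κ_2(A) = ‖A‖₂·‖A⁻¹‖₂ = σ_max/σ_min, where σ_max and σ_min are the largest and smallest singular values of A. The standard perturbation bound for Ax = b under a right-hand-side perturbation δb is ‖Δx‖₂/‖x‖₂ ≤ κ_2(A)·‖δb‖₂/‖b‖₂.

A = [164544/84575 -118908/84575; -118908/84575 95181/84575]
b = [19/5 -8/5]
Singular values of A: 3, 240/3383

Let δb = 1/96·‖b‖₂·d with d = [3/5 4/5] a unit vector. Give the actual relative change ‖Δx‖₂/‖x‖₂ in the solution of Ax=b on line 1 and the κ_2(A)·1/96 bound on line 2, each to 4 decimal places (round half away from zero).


σ_max = 3, σ_min = 240/3383
κ = σ_max/σ_min = 3/(240/3383) = 42.2875
worst-case relative error ≤ 42.2875 × 1/96 = 0.4405
solve Ax = b  →  x = [9.5242 10.4767]
‖b‖₂ = 4.1231 and ‖x‖₂ = 14.1588
re-solving with b+δb shifts x by Δx of norm 0.6054
relative error = 0.0428
tightness: 0.0428 against a bound of 0.4405 (unrounded ratio ≈ 0.0971)

0.0428
0.4405


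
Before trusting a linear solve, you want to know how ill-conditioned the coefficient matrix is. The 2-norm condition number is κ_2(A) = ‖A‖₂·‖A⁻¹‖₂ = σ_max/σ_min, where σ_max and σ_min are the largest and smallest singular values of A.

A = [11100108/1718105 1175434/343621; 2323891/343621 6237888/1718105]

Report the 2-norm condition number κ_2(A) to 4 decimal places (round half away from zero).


AᵀA = [307044152329/3509970025 6550205976/140398801; 6550205976/140398801 87339326884/3509970025]; tr = 1364648717/12145225, det = 31561924/303630625
solving λ² − 1364648717/12145225·λ + 31561924/303630625 = 0 gives λ = 2809/25, 11236/12145225
κ = σ_max/σ_min = (53/5)/(106/3485) = 348.5000

348.5000


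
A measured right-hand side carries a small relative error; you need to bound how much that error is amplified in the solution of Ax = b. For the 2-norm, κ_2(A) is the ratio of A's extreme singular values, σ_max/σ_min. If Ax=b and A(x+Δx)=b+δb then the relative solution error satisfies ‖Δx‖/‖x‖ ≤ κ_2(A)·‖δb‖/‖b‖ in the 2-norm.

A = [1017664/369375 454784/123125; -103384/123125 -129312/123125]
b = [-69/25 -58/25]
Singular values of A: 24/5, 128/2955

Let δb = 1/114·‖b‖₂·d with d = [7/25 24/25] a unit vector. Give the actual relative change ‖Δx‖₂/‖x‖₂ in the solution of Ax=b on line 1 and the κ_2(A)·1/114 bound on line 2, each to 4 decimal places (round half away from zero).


0.0105
0.9720

σ_max = 24/5, σ_min = 128/2955
condition number: (24/5) ÷ (128/2955) = 110.8125
κ_2(A)·‖δb‖/‖b‖ = 0.9720
solve Ax = b  →  x = [55.1563 -41.8880]
‖b‖ = 3.6056, ‖x‖ = 69.2591
with δb = [0.0089 0.0304], A·Δx = δb → ‖Δx‖ = 0.7302
realised ‖Δx‖/‖x‖ = 0.0105
realised/bound (from unrounded values) ≈ 0.0108


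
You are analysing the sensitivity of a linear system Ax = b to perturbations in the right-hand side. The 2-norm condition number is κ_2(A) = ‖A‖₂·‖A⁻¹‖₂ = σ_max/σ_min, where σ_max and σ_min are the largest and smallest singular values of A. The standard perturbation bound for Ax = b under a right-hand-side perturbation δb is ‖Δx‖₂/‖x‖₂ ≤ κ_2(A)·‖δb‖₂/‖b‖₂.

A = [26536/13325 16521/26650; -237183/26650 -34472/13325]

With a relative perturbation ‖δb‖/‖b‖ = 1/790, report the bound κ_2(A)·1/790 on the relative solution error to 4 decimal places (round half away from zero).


0.3127

M = AᵀA = [35141233/422500 2562336/105625; 2562336/105625 2990017/422500]. tr(M)=30505/338, det(M)=361/2704
λ_max, λ_min = (30505/338 ± √232623504/28561)/2 = 361/4, 1/676
σ_max=√(361/4)=(19/2), σ_min=√(1/676)=(1/26) → κ = 247.0000
perturbation bound = 247.0000·1/790 = 0.3127


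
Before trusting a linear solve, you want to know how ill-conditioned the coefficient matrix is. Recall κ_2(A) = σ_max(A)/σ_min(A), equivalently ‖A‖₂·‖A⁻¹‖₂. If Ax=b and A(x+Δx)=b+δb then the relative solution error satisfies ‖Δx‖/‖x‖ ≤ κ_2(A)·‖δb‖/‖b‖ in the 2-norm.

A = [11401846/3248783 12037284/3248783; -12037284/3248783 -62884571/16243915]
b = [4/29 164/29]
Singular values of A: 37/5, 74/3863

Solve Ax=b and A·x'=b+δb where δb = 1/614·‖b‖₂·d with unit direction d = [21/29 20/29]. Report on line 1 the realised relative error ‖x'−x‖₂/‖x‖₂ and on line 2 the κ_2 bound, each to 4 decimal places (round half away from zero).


0.0023
0.6292

from the listed singular values, σ₁ = 37/5, σ_n = 74/3863
condition number: (37/5) ÷ (74/3863) = 386.3000
κ_2(A)·‖δb‖/‖b‖ = 0.6292
solve Ax = b  →  x = [-151.5806 143.6160]
‖b‖ = 5.6569, ‖x‖ = 208.8115
re-solving with b+δb shifts x by Δx of norm 0.4809
relative error = 0.0023
tightness: 0.0023 against a bound of 0.6292 (unrounded ratio ≈ 0.0037)


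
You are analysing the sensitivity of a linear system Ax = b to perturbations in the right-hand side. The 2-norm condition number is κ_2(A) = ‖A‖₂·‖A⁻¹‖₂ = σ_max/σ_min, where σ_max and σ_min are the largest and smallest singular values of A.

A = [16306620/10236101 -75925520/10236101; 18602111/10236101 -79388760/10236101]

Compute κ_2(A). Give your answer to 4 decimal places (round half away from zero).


107.6125

AᵀA = [727638988681/124587114961 -3228165432360/124587114961; -3228165432360/124587114961 14348703688000/124587114961]; tr = 8968675001/74114881, det = 93702400/74114881
eigenvalues of AᵀA: λ = (tr ± √(tr²−4·det))/2 = 121, 774400/74114881
κ = σ_max/σ_min = 11/(880/8609) = 107.6125


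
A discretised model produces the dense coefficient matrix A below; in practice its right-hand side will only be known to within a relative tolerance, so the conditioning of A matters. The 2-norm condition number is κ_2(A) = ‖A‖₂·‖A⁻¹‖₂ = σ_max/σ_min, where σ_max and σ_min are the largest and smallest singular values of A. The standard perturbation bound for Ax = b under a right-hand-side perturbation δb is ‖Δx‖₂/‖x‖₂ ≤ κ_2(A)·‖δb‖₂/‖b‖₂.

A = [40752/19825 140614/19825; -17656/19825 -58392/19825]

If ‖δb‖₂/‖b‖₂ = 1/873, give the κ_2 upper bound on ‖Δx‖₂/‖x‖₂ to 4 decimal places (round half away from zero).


form AᵀA = [2334272/465125 8001504/465125; 8001504/465125 27434228/465125] with trace 238148/3721 and determinant 256/3721
solving λ² − 238148/3721·λ + 256/3721 = 0 gives λ = 64, 4/3721
so κ_2 = √(64 / (4/3721)) = 244.0000
worst-case relative error ≤ 244.0000 × 1/873 = 0.2795

0.2795


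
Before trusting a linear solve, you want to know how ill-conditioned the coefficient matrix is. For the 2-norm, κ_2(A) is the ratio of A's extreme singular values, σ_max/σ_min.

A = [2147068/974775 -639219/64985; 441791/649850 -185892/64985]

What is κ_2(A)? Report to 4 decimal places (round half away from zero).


M = AᵀA = [32313948121/6081192324 -3988359410/168922009; -3988359410/168922009 17726270625/168922009]. tr(M)=398845741/3617604, det(M)=60025/401956
solving λ² − 398845741/3617604·λ + 60025/401956 = 0 gives λ = 441/4, 1225/904401
κ = σ_max/σ_min = (21/2)/(35/951) = 285.3000

285.3000


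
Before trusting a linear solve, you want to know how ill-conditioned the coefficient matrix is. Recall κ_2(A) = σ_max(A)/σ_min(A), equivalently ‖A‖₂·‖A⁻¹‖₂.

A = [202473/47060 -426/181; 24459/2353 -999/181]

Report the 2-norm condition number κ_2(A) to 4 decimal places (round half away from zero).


226.2500

M = AᵀA = [1658534841/13104400 -22113243/327610; -22113243/327610 1179477/32761]. tr(M)=2130325641/13104400, det(M)=6765201/13104400
eigenvalues of AᵀA: λ = (tr ± √(tr²−4·det))/2 = 2601/16, 2601/819025
σ_max=√(2601/16)=(51/4), σ_min=√(2601/819025)=(51/905) → κ = 226.2500


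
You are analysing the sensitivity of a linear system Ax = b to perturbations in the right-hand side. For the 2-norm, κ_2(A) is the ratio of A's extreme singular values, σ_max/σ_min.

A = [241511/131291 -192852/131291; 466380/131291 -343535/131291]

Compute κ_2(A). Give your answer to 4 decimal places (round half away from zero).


61.7840

M = AᵀA = [954456289/59644729 -715549248/59644729; -715549248/59644729 537052561/59644729]. tr(M)=1491508850/59644729, det(M)=9765625/59644729
char-poly roots: 25 and 390625/59644729
σ_max=√25=5, σ_min=√(390625/59644729)=(625/7723) → κ = 61.7840


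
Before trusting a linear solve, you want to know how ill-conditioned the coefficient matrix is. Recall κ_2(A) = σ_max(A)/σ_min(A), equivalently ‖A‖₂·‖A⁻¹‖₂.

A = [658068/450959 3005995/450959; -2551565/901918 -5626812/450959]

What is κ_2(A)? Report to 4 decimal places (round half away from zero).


323.5000

form AᵀA = [28521446089/2814726916 31684212450/703681729; 31684212450/703681729 140820135721/703681729] with trace 352053533/1674436 and determinant 707281/1674436
solving λ² − 352053533/1674436·λ + 707281/1674436 = 0 gives λ = 841/4, 841/418609
so κ_2 = √((841/4) / (841/418609)) = 323.5000


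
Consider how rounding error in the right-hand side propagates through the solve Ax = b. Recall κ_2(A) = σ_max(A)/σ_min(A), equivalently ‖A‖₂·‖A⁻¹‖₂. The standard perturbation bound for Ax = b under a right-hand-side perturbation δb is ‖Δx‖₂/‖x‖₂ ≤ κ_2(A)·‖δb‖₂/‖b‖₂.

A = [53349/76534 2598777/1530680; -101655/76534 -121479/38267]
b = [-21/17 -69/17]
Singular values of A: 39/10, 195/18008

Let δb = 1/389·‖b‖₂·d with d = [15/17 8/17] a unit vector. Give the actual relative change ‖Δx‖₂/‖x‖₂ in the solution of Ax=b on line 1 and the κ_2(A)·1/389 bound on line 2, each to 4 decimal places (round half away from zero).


0.0036
0.9259

σ_max = 39/10, σ_min = 195/18008
κ_2(A) = (39/10) / (195/18008) = 360.1600
perturbation bound = 360.1600·1/389 = 0.9259
solve Ax = b  →  x = [256.0308 -105.8462]
2-norm of b is 4.2426; of x, 277.0472
Δx = A⁻¹·δb where δb = 1/389·4.2426·d; ‖Δx‖ = 1.0072
dividing the unrounded norms, ‖Δx‖/‖x‖ = 0.0036
so the bound overstates the realised error by a factor of ≈ 254.6726 (computed from the unrounded values)


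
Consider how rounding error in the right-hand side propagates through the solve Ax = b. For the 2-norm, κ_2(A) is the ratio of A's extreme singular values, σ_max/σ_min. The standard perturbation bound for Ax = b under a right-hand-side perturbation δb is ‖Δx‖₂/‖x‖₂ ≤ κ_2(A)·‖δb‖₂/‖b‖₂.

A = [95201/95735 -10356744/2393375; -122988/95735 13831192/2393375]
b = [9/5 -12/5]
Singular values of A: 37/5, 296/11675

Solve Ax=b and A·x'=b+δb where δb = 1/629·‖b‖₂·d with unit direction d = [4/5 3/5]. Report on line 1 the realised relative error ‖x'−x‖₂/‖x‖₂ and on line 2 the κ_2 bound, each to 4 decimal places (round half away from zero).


0.4640
0.4640

from the listed singular values, σ₁ = 37/5, σ_n = 296/11675
κ = σ_max/σ_min = (37/5)/(296/11675) = 291.8750
worst-case relative error ≤ 291.8750 × 1/629 = 0.4640
solve Ax = b  →  x = [0.0890 -0.3955]
2-norm of b is 3.0000; of x, 0.4054
with δb = [0.0038 0.0029], A·Δx = δb → ‖Δx‖ = 0.1881
relative error = 0.4640
realised/bound = 1 exactly: the bound is attained for this b and d


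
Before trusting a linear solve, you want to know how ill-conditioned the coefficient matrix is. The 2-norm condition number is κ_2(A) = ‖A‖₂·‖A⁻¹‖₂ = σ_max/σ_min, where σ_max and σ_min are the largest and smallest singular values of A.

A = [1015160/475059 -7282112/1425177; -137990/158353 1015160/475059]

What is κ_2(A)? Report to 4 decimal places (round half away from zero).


form AᵀA = [7111958500/1335390849 -51202640080/4006172547; -51202640080/4006172547 368663334976/12018517641] with trace 2560183204/71115489 and determinant 102400/7901721
eigenvalues of AᵀA: λ = (tr ± √(tr²−4·det))/2 = 36, 25600/71115489
κ_2(A) = √(λ_max/λ_min) = √(36 / (25600/71115489)) = 316.2375

316.2375


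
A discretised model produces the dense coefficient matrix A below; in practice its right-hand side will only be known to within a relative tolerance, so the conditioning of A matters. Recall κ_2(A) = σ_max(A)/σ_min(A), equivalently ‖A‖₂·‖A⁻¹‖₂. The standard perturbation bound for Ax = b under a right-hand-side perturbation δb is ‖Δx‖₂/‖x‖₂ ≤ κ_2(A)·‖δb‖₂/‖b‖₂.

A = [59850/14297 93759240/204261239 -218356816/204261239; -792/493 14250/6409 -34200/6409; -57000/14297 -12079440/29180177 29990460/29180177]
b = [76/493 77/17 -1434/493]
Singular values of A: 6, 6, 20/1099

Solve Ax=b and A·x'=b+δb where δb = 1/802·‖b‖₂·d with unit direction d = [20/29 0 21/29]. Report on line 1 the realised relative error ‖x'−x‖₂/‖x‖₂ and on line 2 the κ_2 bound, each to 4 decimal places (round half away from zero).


0.0034
0.4111

largest singular value 6, smallest 20/1099
κ = σ_max/σ_min = 6/(20/1099) = 329.7000
worst-case relative error ≤ 329.7000 × 1/802 = 0.4111
solve Ax = b  →  x = [0.1379 -101.1301 -43.0279]
2-norm of b is 5.3852; of x, 109.9032
δb = ε·‖b‖·d = [0.0046 0.0000 0.0049]; solving A·Δx = δb gives ‖Δx‖ = 0.3690
realised ‖Δx‖/‖x‖ = 0.0034
so the bound overstates the realised error by a factor of ≈ 122.4510 (computed from the unrounded values)
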